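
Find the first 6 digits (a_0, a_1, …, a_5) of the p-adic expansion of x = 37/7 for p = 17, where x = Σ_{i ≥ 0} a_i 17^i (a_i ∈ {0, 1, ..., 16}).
(a_0, …, a_5) = (15, 14, 4, 7, 2, 12)

v_17(37/7) = 0 (numerator and denominator both coprime to 17), so x ∈ ℤ_17^×. Compute digits iteratively via a_i = x_i mod 17, x_{i+1} = (x_i − a_i)/17, with x_0 = x:
  x_0 = 37/7;  a_0 = 15;  x_1 = (x_0 − 15)/17 = -4/7
  x_1 = -4/7;  a_1 = 14;  x_2 = (x_1 − 14)/17 = -6/7
  x_2 = -6/7;  a_2 = 4;  x_3 = (x_2 − 4)/17 = -2/7
  x_3 = -2/7;  a_3 = 7;  x_4 = (x_3 − 7)/17 = -3/7
  x_4 = -3/7;  a_4 = 2;  x_5 = (x_4 − 2)/17 = -1/7
  x_5 = -1/7;  a_5 = 12;  x_6 = (x_5 − 12)/17 = -5/7
Digits: (15, 14, 4, 7, 2, 12).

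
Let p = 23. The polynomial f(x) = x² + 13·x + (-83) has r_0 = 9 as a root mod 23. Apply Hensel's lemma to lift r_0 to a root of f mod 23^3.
r_2 = 2838 (mod 12167)

Hensel: r_{i+1} = r_i − f(r_i)·(f′(r_i))^{-1} mod 23^{i+2}, f′(x) = 2x + 13. Iterate:
  r_0 = 9 (mod 23)
  r_1 = 193 (mod 529)
  r_2 = 2838 (mod 12167)
Final: r = 2838 satisfies f(r) ≡ 0 mod 23^3.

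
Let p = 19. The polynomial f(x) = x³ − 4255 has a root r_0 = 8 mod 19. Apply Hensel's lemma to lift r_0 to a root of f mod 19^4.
r_3 = 113970 (mod 130321)

Hensel: r_{i+1} = r_i − f(r_i)/f′(r_i) mod 19^{i+2}, where f′(x) = 3x². Iterate:
  r_0 = 8 (mod 19)
  r_1 = 255 (mod 361)
  r_2 = 4226 (mod 6859)
  r_3 = 113970 (mod 130321)
Final: r = 113970 with f(r) ≡ 0 mod 19^4.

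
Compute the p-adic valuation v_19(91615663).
v_19(91615663) = 5

v_19(n) is the largest exponent k such that 19^k divides n. Factor out: 91615663 = 19^5 · 37. (Sign doesn't affect v_p.) So v_19(91615663) = 5.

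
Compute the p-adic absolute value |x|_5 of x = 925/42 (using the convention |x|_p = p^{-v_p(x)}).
|925/42|_5 = 1/25

Step 1 — compute v_5(x) by factoring powers of 5 out of the numerator and denominator: v_5(925/42) = 2. Step 2 — apply |x|_p = p^{-v_p(x)} = 5^{-2} = 1/25.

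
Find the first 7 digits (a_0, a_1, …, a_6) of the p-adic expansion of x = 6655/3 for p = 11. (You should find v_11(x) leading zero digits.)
(a_0, …, a_6) = (0, 0, 0, 9, 3, 7, 3)

v_11(6655/3) = 3, so a_0 = ... = a_2 = 0. Factor out: x = 11^3 · u with u = 5/3 a unit in ℤ_11. Expand u iteratively via a_{v+i} = u_i mod 11, u_{i+1} = (u_i − a_{v+i})/11:
  u_0 = 5/3;  a_3 = 9;  u_1 = (u_0 − 9)/11 = -2/3
  u_1 = -2/3;  a_4 = 3;  u_2 = (u_1 − 3)/11 = -1/3
  u_2 = -1/3;  a_5 = 7;  u_3 = (u_2 − 7)/11 = -2/3
  u_3 = -2/3;  a_6 = 3;  u_4 = (u_3 − 3)/11 = -1/3
Digits: (0, 0, 0, 9, 3, 7, 3).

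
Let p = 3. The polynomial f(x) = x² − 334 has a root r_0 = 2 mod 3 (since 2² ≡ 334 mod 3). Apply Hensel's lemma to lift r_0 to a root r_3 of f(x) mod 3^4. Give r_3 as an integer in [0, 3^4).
r_3 = 35 (mod 81)

Hensel's recurrence: r_{i+1} = r_i − f(r_i)·(f′(r_i))^{-1} mod 3^{i+2}, with f′(x) = 2x. Iterate:
  r_0 = 2 (mod 3)
  r_1 = 8 (mod 9)
  r_2 = 8 (mod 27)
  r_3 = 35 (mod 81)
Final: r_3 = 35, and one checks f(r_3) ≡ 0 mod 3^4.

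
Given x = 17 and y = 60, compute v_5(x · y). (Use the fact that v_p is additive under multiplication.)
v_5(1020) = 1

v_p(x) = 0 (factor: 17 = 5^0 · 17); v_p(y) = 1 (factor: 60 = 5^1 · 12). Additivity: v_p(xy) = v_p(x) + v_p(y) = 0 + 1 = 1. (Direct check: xy = 1020 = 5^1 · (204).)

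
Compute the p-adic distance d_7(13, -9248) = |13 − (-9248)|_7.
d_7(13, -9248) = 1/343

Step 1 — x − y = 13 − (-9248) = 9261. Step 2 — v_7(9261) = 3 (factor: 9261 = (7^3 · 27); the sign does not affect v_p). Step 3 — |x − y|_7 = 7^{-3} = 1/343.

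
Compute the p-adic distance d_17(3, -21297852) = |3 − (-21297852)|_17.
d_17(3, -21297852) = 1/1419857

Step 1 — x − y = 3 − (-21297852) = 21297855. Step 2 — v_17(21297855) = 5 (factor: 21297855 = (17^5 · 15); the sign does not affect v_p). Step 3 — |x − y|_17 = 17^{-5} = 1/1419857.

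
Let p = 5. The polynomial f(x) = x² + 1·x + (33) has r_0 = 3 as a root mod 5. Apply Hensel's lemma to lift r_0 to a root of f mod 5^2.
r_1 = 18 (mod 25)

Hensel: r_{i+1} = r_i − f(r_i)·(f′(r_i))^{-1} mod 5^{i+2}, f′(x) = 2x + 1. Iterate:
  r_0 = 3 (mod 5)
  r_1 = 18 (mod 25)
Final: r = 18 satisfies f(r) ≡ 0 mod 5^2.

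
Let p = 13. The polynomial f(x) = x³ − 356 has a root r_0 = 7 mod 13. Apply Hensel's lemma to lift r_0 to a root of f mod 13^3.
r_2 = 1658 (mod 2197)

Hensel: r_{i+1} = r_i − f(r_i)/f′(r_i) mod 13^{i+2}, where f′(x) = 3x². Iterate:
  r_0 = 7 (mod 13)
  r_1 = 137 (mod 169)
  r_2 = 1658 (mod 2197)
Final: r = 1658 with f(r) ≡ 0 mod 13^3.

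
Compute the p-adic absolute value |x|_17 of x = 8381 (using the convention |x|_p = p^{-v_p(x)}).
|8381|_17 = 1/289

Step 1 — compute v_17(x) by factoring powers of 17 out of the numerator and denominator: v_17(8381) = 2. Step 2 — apply |x|_p = p^{-v_p(x)} = 17^{-2} = 1/289.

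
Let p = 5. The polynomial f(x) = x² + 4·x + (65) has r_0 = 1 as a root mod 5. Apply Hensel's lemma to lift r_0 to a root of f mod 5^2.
r_1 = 6 (mod 25)

Hensel: r_{i+1} = r_i − f(r_i)·(f′(r_i))^{-1} mod 5^{i+2}, f′(x) = 2x + 4. Iterate:
  r_0 = 1 (mod 5)
  r_1 = 6 (mod 25)
Final: r = 6 satisfies f(r) ≡ 0 mod 5^2.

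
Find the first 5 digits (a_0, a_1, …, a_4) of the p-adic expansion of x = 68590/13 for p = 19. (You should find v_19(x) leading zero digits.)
(a_0, …, a_4) = (0, 0, 0, 11, 17)

v_19(68590/13) = 3, so a_0 = ... = a_2 = 0. Factor out: x = 19^3 · u with u = 10/13 a unit in ℤ_19. Expand u iteratively via a_{v+i} = u_i mod 19, u_{i+1} = (u_i − a_{v+i})/19:
  u_0 = 10/13;  a_3 = 11;  u_1 = (u_0 − 11)/19 = -7/13
  u_1 = -7/13;  a_4 = 17;  u_2 = (u_1 − 17)/19 = -12/13
Digits: (0, 0, 0, 11, 17).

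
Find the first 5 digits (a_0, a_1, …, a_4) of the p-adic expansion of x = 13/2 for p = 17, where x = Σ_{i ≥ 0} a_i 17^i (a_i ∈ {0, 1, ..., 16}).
(a_0, …, a_4) = (15, 8, 8, 8, 8)

v_17(13/2) = 0 (numerator and denominator both coprime to 17), so x ∈ ℤ_17^×. Compute digits iteratively via a_i = x_i mod 17, x_{i+1} = (x_i − a_i)/17, with x_0 = x:
  x_0 = 13/2;  a_0 = 15;  x_1 = (x_0 − 15)/17 = -1/2
  x_1 = -1/2;  a_1 = 8;  x_2 = (x_1 − 8)/17 = -1/2
  x_2 = -1/2;  a_2 = 8;  x_3 = (x_2 − 8)/17 = -1/2
  x_3 = -1/2;  a_3 = 8;  x_4 = (x_3 − 8)/17 = -1/2
  x_4 = -1/2;  a_4 = 8;  x_5 = (x_4 − 8)/17 = -1/2
Digits: (15, 8, 8, 8, 8).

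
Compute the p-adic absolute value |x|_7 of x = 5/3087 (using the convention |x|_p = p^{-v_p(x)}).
|5/3087|_7 = 343

Step 1 — compute v_7(x) by factoring powers of 7 out of the numerator and denominator: v_7(5/3087) = -3. Step 2 — apply |x|_p = p^{-v_p(x)} = 7^{3} = 343.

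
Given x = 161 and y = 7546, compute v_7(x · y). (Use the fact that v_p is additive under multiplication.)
v_7(1214906) = 4

v_p(x) = 1 (factor: 161 = 7^1 · 23); v_p(y) = 3 (factor: 7546 = 7^3 · 22). Additivity: v_p(xy) = v_p(x) + v_p(y) = 1 + 3 = 4. (Direct check: xy = 1214906 = 7^4 · (506).)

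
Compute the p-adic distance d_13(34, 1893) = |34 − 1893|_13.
d_13(34, 1893) = 1/169

Step 1 — x − y = 34 − 1893 = -1859. Step 2 — v_13(-1859) = 2 (factor: -1859 = −(13^2 · 11); the sign does not affect v_p). Step 3 — |x − y|_13 = 13^{-2} = 1/169.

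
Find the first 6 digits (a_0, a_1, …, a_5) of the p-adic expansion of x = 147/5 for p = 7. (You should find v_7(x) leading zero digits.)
(a_0, …, a_5) = (0, 0, 2, 4, 5, 2)

v_7(147/5) = 2, so a_0 = ... = a_1 = 0. Factor out: x = 7^2 · u with u = 3/5 a unit in ℤ_7. Expand u iteratively via a_{v+i} = u_i mod 7, u_{i+1} = (u_i − a_{v+i})/7:
  u_0 = 3/5;  a_2 = 2;  u_1 = (u_0 − 2)/7 = -1/5
  u_1 = -1/5;  a_3 = 4;  u_2 = (u_1 − 4)/7 = -3/5
  u_2 = -3/5;  a_4 = 5;  u_3 = (u_2 − 5)/7 = -4/5
  u_3 = -4/5;  a_5 = 2;  u_4 = (u_3 − 2)/7 = -2/5
Digits: (0, 0, 2, 4, 5, 2).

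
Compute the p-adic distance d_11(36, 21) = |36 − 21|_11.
d_11(36, 21) = 1

Step 1 — x − y = 36 − 21 = 15. Step 2 — v_11(15) = 0 (factor: 15 = (11^0 · 15); the sign does not affect v_p). Step 3 — |x − y|_11 = 11^{0} = 1.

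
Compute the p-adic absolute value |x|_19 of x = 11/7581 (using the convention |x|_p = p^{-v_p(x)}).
|11/7581|_19 = 361

Step 1 — compute v_19(x) by factoring powers of 19 out of the numerator and denominator: v_19(11/7581) = -2. Step 2 — apply |x|_p = p^{-v_p(x)} = 19^{2} = 361.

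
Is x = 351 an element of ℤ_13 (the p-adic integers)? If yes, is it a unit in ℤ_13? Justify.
x ∈ ℤ_13 but not a unit; v_13(x) = 1 > 0

ℤ_13 = {x ∈ ℚ_13 : v_13(x) ≥ 0} and ℤ_13^× = {x ∈ ℤ_13 : v_13(x) = 0}. Here v_13(351) = v_13(num) − v_13(den) = 1; compare against these criteria.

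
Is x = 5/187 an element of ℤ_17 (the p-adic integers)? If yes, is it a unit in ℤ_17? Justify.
x ∉ ℤ_17 (v_17(x) = -1 < 0)

ℤ_17 = {x ∈ ℚ_17 : v_17(x) ≥ 0} and ℤ_17^× = {x ∈ ℤ_17 : v_17(x) = 0}. Here v_17(5/187) = v_17(num) − v_17(den) = -1; compare against these criteria.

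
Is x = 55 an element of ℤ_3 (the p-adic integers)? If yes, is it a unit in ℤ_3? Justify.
x ∈ ℤ_3^× (unit); v_3(x) = 0

ℤ_3 = {x ∈ ℚ_3 : v_3(x) ≥ 0} and ℤ_3^× = {x ∈ ℤ_3 : v_3(x) = 0}. Here v_3(55) = v_3(num) − v_3(den) = 0; compare against these criteria.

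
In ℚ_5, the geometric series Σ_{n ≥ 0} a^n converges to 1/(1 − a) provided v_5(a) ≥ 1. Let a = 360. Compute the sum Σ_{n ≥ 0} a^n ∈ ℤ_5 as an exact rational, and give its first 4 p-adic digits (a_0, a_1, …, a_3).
Σ a^n = 1/(1 − a) = -1/359;  first 4 digits = (1, 2, 3, 2)

v_5(a) = 1 ≥ 1, so the series converges in ℤ_5 to 1/(1 − a) = 1/(1 − 360) = -1/359. Expand this rational in ℤ_5: compute digits iteratively via d_i = x_i mod 5, x_{i+1} = (x_i − d_i)/5. The first 4 digits are (1, 2, 3, 2).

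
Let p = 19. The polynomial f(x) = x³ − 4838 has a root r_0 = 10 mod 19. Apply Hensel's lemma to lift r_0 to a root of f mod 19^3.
r_2 = 5368 (mod 6859)

Hensel: r_{i+1} = r_i − f(r_i)/f′(r_i) mod 19^{i+2}, where f′(x) = 3x². Iterate:
  r_0 = 10 (mod 19)
  r_1 = 314 (mod 361)
  r_2 = 5368 (mod 6859)
Final: r = 5368 with f(r) ≡ 0 mod 19^3.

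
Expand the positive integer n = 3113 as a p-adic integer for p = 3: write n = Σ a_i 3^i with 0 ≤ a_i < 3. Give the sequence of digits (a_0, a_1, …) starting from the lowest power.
(a_0, a_1, …) = (2, 2, 0, 1, 2, 0, 1, 1)

Repeated division by 3 gives the digits low-to-high: 3113 = 2 + 2·3^1 + 1·3^3 + 2·3^4 + 1·3^6 + 1·3^7. Digit sequence: (2, 2, 0, 1, 2, 0, 1, 1).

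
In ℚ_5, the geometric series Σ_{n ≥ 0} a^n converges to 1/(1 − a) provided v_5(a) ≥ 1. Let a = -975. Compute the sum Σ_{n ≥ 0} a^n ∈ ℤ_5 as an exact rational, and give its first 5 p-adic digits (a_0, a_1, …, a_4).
Σ a^n = 1/(1 − a) = 1/976;  first 5 digits = (1, 0, 1, 2, 4)

v_5(a) = 2 ≥ 1, so the series converges in ℤ_5 to 1/(1 − a) = 1/(1 − (-975)) = 1/976. Expand this rational in ℤ_5: compute digits iteratively via d_i = x_i mod 5, x_{i+1} = (x_i − d_i)/5. The first 5 digits are (1, 0, 1, 2, 4).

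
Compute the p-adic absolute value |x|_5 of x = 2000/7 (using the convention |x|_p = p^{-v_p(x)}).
|2000/7|_5 = 1/125

Step 1 — compute v_5(x) by factoring powers of 5 out of the numerator and denominator: v_5(2000/7) = 3. Step 2 — apply |x|_p = p^{-v_p(x)} = 5^{-3} = 1/125.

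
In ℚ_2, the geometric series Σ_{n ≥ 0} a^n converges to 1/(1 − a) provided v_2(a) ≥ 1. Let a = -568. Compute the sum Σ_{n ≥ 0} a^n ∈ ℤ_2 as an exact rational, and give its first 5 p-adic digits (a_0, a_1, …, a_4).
Σ a^n = 1/(1 − a) = 1/569;  first 5 digits = (1, 0, 0, 1, 0)

v_2(a) = 3 ≥ 1, so the series converges in ℤ_2 to 1/(1 − a) = 1/(1 − (-568)) = 1/569. Expand this rational in ℤ_2: compute digits iteratively via d_i = x_i mod 2, x_{i+1} = (x_i − d_i)/2. The first 5 digits are (1, 0, 0, 1, 0).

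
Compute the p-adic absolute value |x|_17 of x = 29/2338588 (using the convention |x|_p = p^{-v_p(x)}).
|29/2338588|_17 = 83521

Step 1 — compute v_17(x) by factoring powers of 17 out of the numerator and denominator: v_17(29/2338588) = -4. Step 2 — apply |x|_p = p^{-v_p(x)} = 17^{4} = 83521.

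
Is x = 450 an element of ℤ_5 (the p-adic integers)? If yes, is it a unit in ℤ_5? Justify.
x ∈ ℤ_5 but not a unit; v_5(x) = 2 > 0

ℤ_5 = {x ∈ ℚ_5 : v_5(x) ≥ 0} and ℤ_5^× = {x ∈ ℤ_5 : v_5(x) = 0}. Here v_5(450) = v_5(num) − v_5(den) = 2; compare against these criteria.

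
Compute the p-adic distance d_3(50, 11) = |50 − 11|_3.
d_3(50, 11) = 1/3

Step 1 — x − y = 50 − 11 = 39. Step 2 — v_3(39) = 1 (factor: 39 = (3^1 · 13); the sign does not affect v_p). Step 3 — |x − y|_3 = 3^{-1} = 1/3.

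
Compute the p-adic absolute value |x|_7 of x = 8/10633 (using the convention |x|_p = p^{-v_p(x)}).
|8/10633|_7 = 343

Step 1 — compute v_7(x) by factoring powers of 7 out of the numerator and denominator: v_7(8/10633) = -3. Step 2 — apply |x|_p = p^{-v_p(x)} = 7^{3} = 343.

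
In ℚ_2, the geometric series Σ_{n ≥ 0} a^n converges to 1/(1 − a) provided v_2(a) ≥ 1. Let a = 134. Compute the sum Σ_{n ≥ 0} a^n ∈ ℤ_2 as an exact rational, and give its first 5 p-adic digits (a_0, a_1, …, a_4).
Σ a^n = 1/(1 − a) = -1/133;  first 5 digits = (1, 1, 0, 0, 1)

v_2(a) = 1 ≥ 1, so the series converges in ℤ_2 to 1/(1 − a) = 1/(1 − 134) = -1/133. Expand this rational in ℤ_2: compute digits iteratively via d_i = x_i mod 2, x_{i+1} = (x_i − d_i)/2. The first 5 digits are (1, 1, 0, 0, 1).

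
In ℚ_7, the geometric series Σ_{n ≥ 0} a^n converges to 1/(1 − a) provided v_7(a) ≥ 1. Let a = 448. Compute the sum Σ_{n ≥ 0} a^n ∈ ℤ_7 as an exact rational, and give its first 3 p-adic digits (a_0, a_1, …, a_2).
Σ a^n = 1/(1 − a) = -1/447;  first 3 digits = (1, 1, 3)

v_7(a) = 1 ≥ 1, so the series converges in ℤ_7 to 1/(1 − a) = 1/(1 − 448) = -1/447. Expand this rational in ℤ_7: compute digits iteratively via d_i = x_i mod 7, x_{i+1} = (x_i − d_i)/7. The first 3 digits are (1, 1, 3).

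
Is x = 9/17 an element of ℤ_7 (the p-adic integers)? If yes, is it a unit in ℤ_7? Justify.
x ∈ ℤ_7^× (unit); v_7(x) = 0

ℤ_7 = {x ∈ ℚ_7 : v_7(x) ≥ 0} and ℤ_7^× = {x ∈ ℤ_7 : v_7(x) = 0}. Here v_7(9/17) = v_7(num) − v_7(den) = 0; compare against these criteria.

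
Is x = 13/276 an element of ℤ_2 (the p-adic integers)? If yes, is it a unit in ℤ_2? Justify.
x ∉ ℤ_2 (v_2(x) = -2 < 0)

ℤ_2 = {x ∈ ℚ_2 : v_2(x) ≥ 0} and ℤ_2^× = {x ∈ ℤ_2 : v_2(x) = 0}. Here v_2(13/276) = v_2(num) − v_2(den) = -2; compare against these criteria.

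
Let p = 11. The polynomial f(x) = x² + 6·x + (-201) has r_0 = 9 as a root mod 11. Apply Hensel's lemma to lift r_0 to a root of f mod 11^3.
r_2 = 1131 (mod 1331)

Hensel: r_{i+1} = r_i − f(r_i)·(f′(r_i))^{-1} mod 11^{i+2}, f′(x) = 2x + 6. Iterate:
  r_0 = 9 (mod 11)
  r_1 = 42 (mod 121)
  r_2 = 1131 (mod 1331)
Final: r = 1131 satisfies f(r) ≡ 0 mod 11^3.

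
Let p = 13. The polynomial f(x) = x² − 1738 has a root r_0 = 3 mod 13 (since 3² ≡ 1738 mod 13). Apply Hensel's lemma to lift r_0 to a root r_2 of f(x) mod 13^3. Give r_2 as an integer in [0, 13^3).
r_2 = 1108 (mod 2197)

Hensel's recurrence: r_{i+1} = r_i − f(r_i)·(f′(r_i))^{-1} mod 13^{i+2}, with f′(x) = 2x. Iterate:
  r_0 = 3 (mod 13)
  r_1 = 94 (mod 169)
  r_2 = 1108 (mod 2197)
Final: r_2 = 1108, and one checks f(r_2) ≡ 0 mod 13^3.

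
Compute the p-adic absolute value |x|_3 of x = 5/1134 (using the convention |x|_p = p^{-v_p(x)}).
|5/1134|_3 = 81

Step 1 — compute v_3(x) by factoring powers of 3 out of the numerator and denominator: v_3(5/1134) = -4. Step 2 — apply |x|_p = p^{-v_p(x)} = 3^{4} = 81.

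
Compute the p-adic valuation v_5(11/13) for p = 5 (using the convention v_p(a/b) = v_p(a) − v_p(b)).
v_5(11/13) = 0

Factor powers of 5 from the numerator and denominator of the reduced fraction: 11 = 5^0 · 11 and 13 = 5^0 · 13. Apply v_p(a/b) = v_p(a) − v_p(b): v_5(11/13) = 0 − 0 = 0.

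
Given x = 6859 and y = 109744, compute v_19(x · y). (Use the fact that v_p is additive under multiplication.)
v_19(752734096) = 6

v_p(x) = 3 (factor: 6859 = 19^3 · 1); v_p(y) = 3 (factor: 109744 = 19^3 · 16). Additivity: v_p(xy) = v_p(x) + v_p(y) = 3 + 3 = 6. (Direct check: xy = 752734096 = 19^6 · (16).)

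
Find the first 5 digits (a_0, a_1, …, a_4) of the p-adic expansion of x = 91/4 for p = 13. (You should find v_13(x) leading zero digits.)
(a_0, …, a_4) = (0, 5, 3, 3, 3)

v_13(91/4) = 1, so a_0 = ... = a_0 = 0. Factor out: x = 13^1 · u with u = 7/4 a unit in ℤ_13. Expand u iteratively via a_{v+i} = u_i mod 13, u_{i+1} = (u_i − a_{v+i})/13:
  u_0 = 7/4;  a_1 = 5;  u_1 = (u_0 − 5)/13 = -1/4
  u_1 = -1/4;  a_2 = 3;  u_2 = (u_1 − 3)/13 = -1/4
  u_2 = -1/4;  a_3 = 3;  u_3 = (u_2 − 3)/13 = -1/4
  u_3 = -1/4;  a_4 = 3;  u_4 = (u_3 − 3)/13 = -1/4
Digits: (0, 5, 3, 3, 3).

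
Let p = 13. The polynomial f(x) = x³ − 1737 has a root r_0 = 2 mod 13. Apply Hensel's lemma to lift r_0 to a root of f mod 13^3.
r_2 = 301 (mod 2197)

Hensel: r_{i+1} = r_i − f(r_i)/f′(r_i) mod 13^{i+2}, where f′(x) = 3x². Iterate:
  r_0 = 2 (mod 13)
  r_1 = 132 (mod 169)
  r_2 = 301 (mod 2197)
Final: r = 301 with f(r) ≡ 0 mod 13^3.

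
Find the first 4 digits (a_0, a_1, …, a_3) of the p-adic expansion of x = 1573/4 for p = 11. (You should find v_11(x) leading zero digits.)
(a_0, …, a_3) = (0, 0, 6, 8)

v_11(1573/4) = 2, so a_0 = ... = a_1 = 0. Factor out: x = 11^2 · u with u = 13/4 a unit in ℤ_11. Expand u iteratively via a_{v+i} = u_i mod 11, u_{i+1} = (u_i − a_{v+i})/11:
  u_0 = 13/4;  a_2 = 6;  u_1 = (u_0 − 6)/11 = -1/4
  u_1 = -1/4;  a_3 = 8;  u_2 = (u_1 − 8)/11 = -3/4
Digits: (0, 0, 6, 8).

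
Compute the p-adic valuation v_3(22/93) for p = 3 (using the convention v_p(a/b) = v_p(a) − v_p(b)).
v_3(22/93) = -1

Factor powers of 3 from the numerator and denominator of the reduced fraction: 22 = 3^0 · 22 and 93 = 3^1 · 31. Apply v_p(a/b) = v_p(a) − v_p(b): v_3(22/93) = 0 − 1 = -1.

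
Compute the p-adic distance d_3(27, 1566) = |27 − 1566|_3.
d_3(27, 1566) = 1/81

Step 1 — x − y = 27 − 1566 = -1539. Step 2 — v_3(-1539) = 4 (factor: -1539 = −(3^4 · 19); the sign does not affect v_p). Step 3 — |x − y|_3 = 3^{-4} = 1/81.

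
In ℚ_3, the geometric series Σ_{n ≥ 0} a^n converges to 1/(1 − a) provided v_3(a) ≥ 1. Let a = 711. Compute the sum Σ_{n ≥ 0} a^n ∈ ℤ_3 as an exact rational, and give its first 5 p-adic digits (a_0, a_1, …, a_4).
Σ a^n = 1/(1 − a) = -1/710;  first 5 digits = (1, 0, 1, 2, 0)

v_3(a) = 2 ≥ 1, so the series converges in ℤ_3 to 1/(1 − a) = 1/(1 − 711) = -1/710. Expand this rational in ℤ_3: compute digits iteratively via d_i = x_i mod 3, x_{i+1} = (x_i − d_i)/3. The first 5 digits are (1, 0, 1, 2, 0).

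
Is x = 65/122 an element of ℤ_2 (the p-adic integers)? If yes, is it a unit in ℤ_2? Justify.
x ∉ ℤ_2 (v_2(x) = -1 < 0)

ℤ_2 = {x ∈ ℚ_2 : v_2(x) ≥ 0} and ℤ_2^× = {x ∈ ℤ_2 : v_2(x) = 0}. Here v_2(65/122) = v_2(num) − v_2(den) = -1; compare against these criteria.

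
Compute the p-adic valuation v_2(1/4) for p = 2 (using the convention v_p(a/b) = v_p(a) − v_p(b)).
v_2(1/4) = -2

Factor powers of 2 from the numerator and denominator of the reduced fraction: 1 = 2^0 · 1 and 4 = 2^2 · 1. Apply v_p(a/b) = v_p(a) − v_p(b): v_2(1/4) = 0 − 2 = -2.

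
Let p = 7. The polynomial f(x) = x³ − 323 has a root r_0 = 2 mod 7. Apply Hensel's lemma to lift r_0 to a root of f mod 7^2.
r_1 = 16 (mod 49)

Hensel: r_{i+1} = r_i − f(r_i)/f′(r_i) mod 7^{i+2}, where f′(x) = 3x². Iterate:
  r_0 = 2 (mod 7)
  r_1 = 16 (mod 49)
Final: r = 16 with f(r) ≡ 0 mod 7^2.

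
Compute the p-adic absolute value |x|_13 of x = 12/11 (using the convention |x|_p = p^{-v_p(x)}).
|12/11|_13 = 1

Step 1 — compute v_13(x) by factoring powers of 13 out of the numerator and denominator: v_13(12/11) = 0. Step 2 — apply |x|_p = p^{-v_p(x)} = 13^{0} = 1.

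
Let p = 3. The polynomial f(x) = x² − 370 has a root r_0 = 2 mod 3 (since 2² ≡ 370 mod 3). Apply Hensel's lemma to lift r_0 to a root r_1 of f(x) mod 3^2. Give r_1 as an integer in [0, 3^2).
r_1 = 8 (mod 9)

Hensel's recurrence: r_{i+1} = r_i − f(r_i)·(f′(r_i))^{-1} mod 3^{i+2}, with f′(x) = 2x. Iterate:
  r_0 = 2 (mod 3)
  r_1 = 8 (mod 9)
Final: r_1 = 8, and one checks f(r_1) ≡ 0 mod 3^2.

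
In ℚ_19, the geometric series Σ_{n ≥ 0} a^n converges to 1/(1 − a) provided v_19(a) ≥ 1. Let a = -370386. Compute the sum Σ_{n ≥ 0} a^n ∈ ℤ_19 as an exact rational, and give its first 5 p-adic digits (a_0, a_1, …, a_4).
Σ a^n = 1/(1 − a) = 1/370387;  first 5 digits = (1, 0, 0, 3, 16)

v_19(a) = 3 ≥ 1, so the series converges in ℤ_19 to 1/(1 − a) = 1/(1 − (-370386)) = 1/370387. Expand this rational in ℤ_19: compute digits iteratively via d_i = x_i mod 19, x_{i+1} = (x_i − d_i)/19. The first 5 digits are (1, 0, 0, 3, 16).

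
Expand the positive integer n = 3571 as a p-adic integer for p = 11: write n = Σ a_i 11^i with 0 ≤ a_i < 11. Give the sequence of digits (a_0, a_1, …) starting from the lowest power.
(a_0, a_1, …) = (7, 5, 7, 2)

Repeated division by 11 gives the digits low-to-high: 3571 = 7 + 5·11^1 + 7·11^2 + 2·11^3. Digit sequence: (7, 5, 7, 2).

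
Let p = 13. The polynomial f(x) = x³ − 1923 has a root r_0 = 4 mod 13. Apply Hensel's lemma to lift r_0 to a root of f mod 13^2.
r_1 = 4 (mod 169)

Hensel: r_{i+1} = r_i − f(r_i)/f′(r_i) mod 13^{i+2}, where f′(x) = 3x². Iterate:
  r_0 = 4 (mod 13)
  r_1 = 4 (mod 169)
Final: r = 4 with f(r) ≡ 0 mod 13^2.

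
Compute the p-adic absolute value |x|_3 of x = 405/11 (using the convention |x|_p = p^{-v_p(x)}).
|405/11|_3 = 1/81

Step 1 — compute v_3(x) by factoring powers of 3 out of the numerator and denominator: v_3(405/11) = 4. Step 2 — apply |x|_p = p^{-v_p(x)} = 3^{-4} = 1/81.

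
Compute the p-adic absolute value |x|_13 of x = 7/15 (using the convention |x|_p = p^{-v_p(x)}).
|7/15|_13 = 1

Step 1 — compute v_13(x) by factoring powers of 13 out of the numerator and denominator: v_13(7/15) = 0. Step 2 — apply |x|_p = p^{-v_p(x)} = 13^{0} = 1.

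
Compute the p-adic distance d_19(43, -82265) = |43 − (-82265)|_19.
d_19(43, -82265) = 1/6859

Step 1 — x − y = 43 − (-82265) = 82308. Step 2 — v_19(82308) = 3 (factor: 82308 = (19^3 · 12); the sign does not affect v_p). Step 3 — |x − y|_19 = 19^{-3} = 1/6859.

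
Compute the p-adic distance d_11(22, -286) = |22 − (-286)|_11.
d_11(22, -286) = 1/11

Step 1 — x − y = 22 − (-286) = 308. Step 2 — v_11(308) = 1 (factor: 308 = (11^1 · 28); the sign does not affect v_p). Step 3 — |x − y|_11 = 11^{-1} = 1/11.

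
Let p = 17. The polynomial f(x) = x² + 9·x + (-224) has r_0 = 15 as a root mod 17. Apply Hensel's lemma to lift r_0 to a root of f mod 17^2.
r_1 = 219 (mod 289)

Hensel: r_{i+1} = r_i − f(r_i)·(f′(r_i))^{-1} mod 17^{i+2}, f′(x) = 2x + 9. Iterate:
  r_0 = 15 (mod 17)
  r_1 = 219 (mod 289)
Final: r = 219 satisfies f(r) ≡ 0 mod 17^2.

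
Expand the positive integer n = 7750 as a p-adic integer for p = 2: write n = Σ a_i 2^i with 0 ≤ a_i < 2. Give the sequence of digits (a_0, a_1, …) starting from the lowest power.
(a_0, a_1, …) = (0, 1, 1, 0, 0, 0, 1, 0, 0, 1, 1, 1, 1)

Repeated division by 2 gives the digits low-to-high: 7750 = 1·2^1 + 1·2^2 + 1·2^6 + 1·2^9 + 1·2^10 + 1·2^11 + 1·2^12. Digit sequence: (0, 1, 1, 0, 0, 0, 1, 0, 0, 1, 1, 1, 1).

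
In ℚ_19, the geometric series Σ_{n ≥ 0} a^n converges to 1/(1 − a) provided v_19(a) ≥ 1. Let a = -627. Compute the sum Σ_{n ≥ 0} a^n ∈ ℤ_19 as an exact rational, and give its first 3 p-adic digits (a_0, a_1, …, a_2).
Σ a^n = 1/(1 − a) = 1/628;  first 3 digits = (1, 5, 4)

v_19(a) = 1 ≥ 1, so the series converges in ℤ_19 to 1/(1 − a) = 1/(1 − (-627)) = 1/628. Expand this rational in ℤ_19: compute digits iteratively via d_i = x_i mod 19, x_{i+1} = (x_i − d_i)/19. The first 3 digits are (1, 5, 4).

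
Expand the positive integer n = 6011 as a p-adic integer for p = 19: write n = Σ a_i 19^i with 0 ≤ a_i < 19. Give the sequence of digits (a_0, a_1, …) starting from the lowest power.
(a_0, a_1, …) = (7, 12, 16)

Repeated division by 19 gives the digits low-to-high: 6011 = 7 + 12·19^1 + 16·19^2. Digit sequence: (7, 12, 16).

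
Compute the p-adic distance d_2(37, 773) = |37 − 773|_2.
d_2(37, 773) = 1/32

Step 1 — x − y = 37 − 773 = -736. Step 2 — v_2(-736) = 5 (factor: -736 = −(2^5 · 23); the sign does not affect v_p). Step 3 — |x − y|_2 = 2^{-5} = 1/32.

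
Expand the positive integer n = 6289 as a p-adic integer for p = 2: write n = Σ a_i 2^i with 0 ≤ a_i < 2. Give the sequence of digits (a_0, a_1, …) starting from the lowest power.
(a_0, a_1, …) = (1, 0, 0, 0, 1, 0, 0, 1, 0, 0, 0, 1, 1)

Repeated division by 2 gives the digits low-to-high: 6289 = 1 + 1·2^4 + 1·2^7 + 1·2^11 + 1·2^12. Digit sequence: (1, 0, 0, 0, 1, 0, 0, 1, 0, 0, 0, 1, 1).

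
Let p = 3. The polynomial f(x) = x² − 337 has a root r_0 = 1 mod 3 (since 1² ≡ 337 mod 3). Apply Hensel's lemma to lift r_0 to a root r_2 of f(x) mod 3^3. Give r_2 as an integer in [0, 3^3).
r_2 = 16 (mod 27)

Hensel's recurrence: r_{i+1} = r_i − f(r_i)·(f′(r_i))^{-1} mod 3^{i+2}, with f′(x) = 2x. Iterate:
  r_0 = 1 (mod 3)
  r_1 = 7 (mod 9)
  r_2 = 16 (mod 27)
Final: r_2 = 16, and one checks f(r_2) ≡ 0 mod 3^3.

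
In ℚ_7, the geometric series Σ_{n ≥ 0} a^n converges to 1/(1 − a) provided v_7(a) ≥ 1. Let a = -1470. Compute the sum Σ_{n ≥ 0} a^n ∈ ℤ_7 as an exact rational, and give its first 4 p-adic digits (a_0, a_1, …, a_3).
Σ a^n = 1/(1 − a) = 1/1471;  first 4 digits = (1, 0, 5, 2)

v_7(a) = 2 ≥ 1, so the series converges in ℤ_7 to 1/(1 − a) = 1/(1 − (-1470)) = 1/1471. Expand this rational in ℤ_7: compute digits iteratively via d_i = x_i mod 7, x_{i+1} = (x_i − d_i)/7. The first 4 digits are (1, 0, 5, 2).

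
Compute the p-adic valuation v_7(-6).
v_7(-6) = 0

v_7(n) is the largest exponent k such that 7^k divides n. Factor out: -6 = -7^0 · 6. (Sign doesn't affect v_p.) So v_7(-6) = 0.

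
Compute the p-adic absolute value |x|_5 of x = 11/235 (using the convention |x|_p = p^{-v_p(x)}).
|11/235|_5 = 5

Step 1 — compute v_5(x) by factoring powers of 5 out of the numerator and denominator: v_5(11/235) = -1. Step 2 — apply |x|_p = p^{-v_p(x)} = 5^{1} = 5.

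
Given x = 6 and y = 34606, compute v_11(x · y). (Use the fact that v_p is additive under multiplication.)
v_11(207636) = 3

v_p(x) = 0 (factor: 6 = 11^0 · 6); v_p(y) = 3 (factor: 34606 = 11^3 · 26). Additivity: v_p(xy) = v_p(x) + v_p(y) = 0 + 3 = 3. (Direct check: xy = 207636 = 11^3 · (156).)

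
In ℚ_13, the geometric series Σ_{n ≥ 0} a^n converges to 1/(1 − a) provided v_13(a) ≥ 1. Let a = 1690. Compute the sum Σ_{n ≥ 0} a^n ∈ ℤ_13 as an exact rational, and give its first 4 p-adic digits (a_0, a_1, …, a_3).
Σ a^n = 1/(1 − a) = -1/1689;  first 4 digits = (1, 0, 10, 0)

v_13(a) = 2 ≥ 1, so the series converges in ℤ_13 to 1/(1 − a) = 1/(1 − 1690) = -1/1689. Expand this rational in ℤ_13: compute digits iteratively via d_i = x_i mod 13, x_{i+1} = (x_i − d_i)/13. The first 4 digits are (1, 0, 10, 0).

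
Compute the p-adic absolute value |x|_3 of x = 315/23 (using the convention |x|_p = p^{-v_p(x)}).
|315/23|_3 = 1/9

Step 1 — compute v_3(x) by factoring powers of 3 out of the numerator and denominator: v_3(315/23) = 2. Step 2 — apply |x|_p = p^{-v_p(x)} = 3^{-2} = 1/9.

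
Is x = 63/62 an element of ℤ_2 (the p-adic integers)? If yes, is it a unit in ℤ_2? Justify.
x ∉ ℤ_2 (v_2(x) = -1 < 0)

ℤ_2 = {x ∈ ℚ_2 : v_2(x) ≥ 0} and ℤ_2^× = {x ∈ ℤ_2 : v_2(x) = 0}. Here v_2(63/62) = v_2(num) − v_2(den) = -1; compare against these criteria.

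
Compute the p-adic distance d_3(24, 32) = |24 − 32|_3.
d_3(24, 32) = 1

Step 1 — x − y = 24 − 32 = -8. Step 2 — v_3(-8) = 0 (factor: -8 = −(3^0 · 8); the sign does not affect v_p). Step 3 — |x − y|_3 = 3^{0} = 1.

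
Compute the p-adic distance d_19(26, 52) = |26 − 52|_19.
d_19(26, 52) = 1

Step 1 — x − y = 26 − 52 = -26. Step 2 — v_19(-26) = 0 (factor: -26 = −(19^0 · 26); the sign does not affect v_p). Step 3 — |x − y|_19 = 19^{0} = 1.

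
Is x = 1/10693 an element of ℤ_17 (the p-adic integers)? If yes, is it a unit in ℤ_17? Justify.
x ∉ ℤ_17 (v_17(x) = -2 < 0)

ℤ_17 = {x ∈ ℚ_17 : v_17(x) ≥ 0} and ℤ_17^× = {x ∈ ℤ_17 : v_17(x) = 0}. Here v_17(1/10693) = v_17(num) − v_17(den) = -2; compare against these criteria.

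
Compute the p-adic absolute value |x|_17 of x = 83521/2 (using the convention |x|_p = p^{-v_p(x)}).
|83521/2|_17 = 1/83521

Step 1 — compute v_17(x) by factoring powers of 17 out of the numerator and denominator: v_17(83521/2) = 4. Step 2 — apply |x|_p = p^{-v_p(x)} = 17^{-4} = 1/83521.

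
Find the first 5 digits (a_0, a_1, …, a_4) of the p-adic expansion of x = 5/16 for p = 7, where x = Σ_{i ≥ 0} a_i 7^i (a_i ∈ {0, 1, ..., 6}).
(a_0, …, a_4) = (6, 4, 5, 4, 5)

v_7(5/16) = 0 (numerator and denominator both coprime to 7), so x ∈ ℤ_7^×. Compute digits iteratively via a_i = x_i mod 7, x_{i+1} = (x_i − a_i)/7, with x_0 = x:
  x_0 = 5/16;  a_0 = 6;  x_1 = (x_0 − 6)/7 = -13/16
  x_1 = -13/16;  a_1 = 4;  x_2 = (x_1 − 4)/7 = -11/16
  x_2 = -11/16;  a_2 = 5;  x_3 = (x_2 − 5)/7 = -13/16
  x_3 = -13/16;  a_3 = 4;  x_4 = (x_3 − 4)/7 = -11/16
  x_4 = -11/16;  a_4 = 5;  x_5 = (x_4 − 5)/7 = -13/16
Digits: (6, 4, 5, 4, 5).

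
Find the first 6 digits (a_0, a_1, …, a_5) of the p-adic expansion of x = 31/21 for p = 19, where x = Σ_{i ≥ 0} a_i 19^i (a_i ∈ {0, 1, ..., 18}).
(a_0, …, a_5) = (6, 7, 15, 1, 18, 9)

v_19(31/21) = 0 (numerator and denominator both coprime to 19), so x ∈ ℤ_19^×. Compute digits iteratively via a_i = x_i mod 19, x_{i+1} = (x_i − a_i)/19, with x_0 = x:
  x_0 = 31/21;  a_0 = 6;  x_1 = (x_0 − 6)/19 = -5/21
  x_1 = -5/21;  a_1 = 7;  x_2 = (x_1 − 7)/19 = -8/21
  x_2 = -8/21;  a_2 = 15;  x_3 = (x_2 − 15)/19 = -17/21
  x_3 = -17/21;  a_3 = 1;  x_4 = (x_3 − 1)/19 = -2/21
  x_4 = -2/21;  a_4 = 18;  x_5 = (x_4 − 18)/19 = -20/21
  x_5 = -20/21;  a_5 = 9;  x_6 = (x_5 − 9)/19 = -11/21
Digits: (6, 7, 15, 1, 18, 9).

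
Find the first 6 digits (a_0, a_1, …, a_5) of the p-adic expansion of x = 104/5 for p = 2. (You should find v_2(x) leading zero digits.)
(a_0, …, a_5) = (0, 0, 0, 1, 0, 0)

v_2(104/5) = 3, so a_0 = ... = a_2 = 0. Factor out: x = 2^3 · u with u = 13/5 a unit in ℤ_2. Expand u iteratively via a_{v+i} = u_i mod 2, u_{i+1} = (u_i − a_{v+i})/2:
  u_0 = 13/5;  a_3 = 1;  u_1 = (u_0 − 1)/2 = 4/5
  u_1 = 4/5;  a_4 = 0;  u_2 = (u_1 − 0)/2 = 2/5
  u_2 = 2/5;  a_5 = 0;  u_3 = (u_2 − 0)/2 = 1/5
Digits: (0, 0, 0, 1, 0, 0).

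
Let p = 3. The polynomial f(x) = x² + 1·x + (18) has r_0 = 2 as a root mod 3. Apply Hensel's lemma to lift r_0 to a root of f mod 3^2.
r_1 = 8 (mod 9)

Hensel: r_{i+1} = r_i − f(r_i)·(f′(r_i))^{-1} mod 3^{i+2}, f′(x) = 2x + 1. Iterate:
  r_0 = 2 (mod 3)
  r_1 = 8 (mod 9)
Final: r = 8 satisfies f(r) ≡ 0 mod 3^2.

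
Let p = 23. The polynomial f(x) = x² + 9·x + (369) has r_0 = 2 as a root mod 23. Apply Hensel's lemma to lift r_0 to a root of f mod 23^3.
r_2 = 9616 (mod 12167)

Hensel: r_{i+1} = r_i − f(r_i)·(f′(r_i))^{-1} mod 23^{i+2}, f′(x) = 2x + 9. Iterate:
  r_0 = 2 (mod 23)
  r_1 = 94 (mod 529)
  r_2 = 9616 (mod 12167)
Final: r = 9616 satisfies f(r) ≡ 0 mod 23^3.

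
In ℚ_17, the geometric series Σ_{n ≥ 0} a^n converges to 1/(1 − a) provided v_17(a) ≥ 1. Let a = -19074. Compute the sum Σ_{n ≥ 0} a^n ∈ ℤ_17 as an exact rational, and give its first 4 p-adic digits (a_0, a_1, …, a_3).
Σ a^n = 1/(1 − a) = 1/19075;  first 4 digits = (1, 0, 2, 13)

v_17(a) = 2 ≥ 1, so the series converges in ℤ_17 to 1/(1 − a) = 1/(1 − (-19074)) = 1/19075. Expand this rational in ℤ_17: compute digits iteratively via d_i = x_i mod 17, x_{i+1} = (x_i − d_i)/17. The first 4 digits are (1, 0, 2, 13).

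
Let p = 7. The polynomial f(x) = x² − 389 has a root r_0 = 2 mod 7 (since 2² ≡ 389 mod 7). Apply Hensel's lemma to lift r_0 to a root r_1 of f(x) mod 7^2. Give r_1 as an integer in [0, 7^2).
r_1 = 37 (mod 49)

Hensel's recurrence: r_{i+1} = r_i − f(r_i)·(f′(r_i))^{-1} mod 7^{i+2}, with f′(x) = 2x. Iterate:
  r_0 = 2 (mod 7)
  r_1 = 37 (mod 49)
Final: r_1 = 37, and one checks f(r_1) ≡ 0 mod 7^2.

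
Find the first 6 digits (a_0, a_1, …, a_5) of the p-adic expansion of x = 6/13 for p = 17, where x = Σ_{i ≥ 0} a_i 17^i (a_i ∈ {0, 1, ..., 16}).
(a_0, …, a_5) = (7, 14, 7, 10, 2, 9)

v_17(6/13) = 0 (numerator and denominator both coprime to 17), so x ∈ ℤ_17^×. Compute digits iteratively via a_i = x_i mod 17, x_{i+1} = (x_i − a_i)/17, with x_0 = x:
  x_0 = 6/13;  a_0 = 7;  x_1 = (x_0 − 7)/17 = -5/13
  x_1 = -5/13;  a_1 = 14;  x_2 = (x_1 − 14)/17 = -11/13
  x_2 = -11/13;  a_2 = 7;  x_3 = (x_2 − 7)/17 = -6/13
  x_3 = -6/13;  a_3 = 10;  x_4 = (x_3 − 10)/17 = -8/13
  x_4 = -8/13;  a_4 = 2;  x_5 = (x_4 − 2)/17 = -2/13
  x_5 = -2/13;  a_5 = 9;  x_6 = (x_5 − 9)/17 = -7/13
Digits: (7, 14, 7, 10, 2, 9).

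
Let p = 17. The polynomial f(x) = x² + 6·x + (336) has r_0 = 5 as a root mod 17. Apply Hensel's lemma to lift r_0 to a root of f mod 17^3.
r_2 = 2708 (mod 4913)

Hensel: r_{i+1} = r_i − f(r_i)·(f′(r_i))^{-1} mod 17^{i+2}, f′(x) = 2x + 6. Iterate:
  r_0 = 5 (mod 17)
  r_1 = 107 (mod 289)
  r_2 = 2708 (mod 4913)
Final: r = 2708 satisfies f(r) ≡ 0 mod 17^3.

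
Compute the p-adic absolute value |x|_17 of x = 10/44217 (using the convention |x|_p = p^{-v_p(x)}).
|10/44217|_17 = 4913

Step 1 — compute v_17(x) by factoring powers of 17 out of the numerator and denominator: v_17(10/44217) = -3. Step 2 — apply |x|_p = p^{-v_p(x)} = 17^{3} = 4913.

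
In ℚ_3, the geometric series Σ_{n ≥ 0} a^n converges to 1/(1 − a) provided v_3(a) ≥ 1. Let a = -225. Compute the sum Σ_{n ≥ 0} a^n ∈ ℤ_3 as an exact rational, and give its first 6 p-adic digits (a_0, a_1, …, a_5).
Σ a^n = 1/(1 − a) = 1/226;  first 6 digits = (1, 0, 2, 0, 1, 0)

v_3(a) = 2 ≥ 1, so the series converges in ℤ_3 to 1/(1 − a) = 1/(1 − (-225)) = 1/226. Expand this rational in ℤ_3: compute digits iteratively via d_i = x_i mod 3, x_{i+1} = (x_i − d_i)/3. The first 6 digits are (1, 0, 2, 0, 1, 0).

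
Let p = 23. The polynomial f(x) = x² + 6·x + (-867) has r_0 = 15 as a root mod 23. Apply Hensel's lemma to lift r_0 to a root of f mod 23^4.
r_3 = 222034 (mod 279841)

Hensel: r_{i+1} = r_i − f(r_i)·(f′(r_i))^{-1} mod 23^{i+2}, f′(x) = 2x + 6. Iterate:
  r_0 = 15 (mod 23)
  r_1 = 383 (mod 529)
  r_2 = 3028 (mod 12167)
  r_3 = 222034 (mod 279841)
Final: r = 222034 satisfies f(r) ≡ 0 mod 23^4.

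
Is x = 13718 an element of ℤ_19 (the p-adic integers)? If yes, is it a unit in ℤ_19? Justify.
x ∈ ℤ_19 but not a unit; v_19(x) = 3 > 0

ℤ_19 = {x ∈ ℚ_19 : v_19(x) ≥ 0} and ℤ_19^× = {x ∈ ℤ_19 : v_19(x) = 0}. Here v_19(13718) = v_19(num) − v_19(den) = 3; compare against these criteria.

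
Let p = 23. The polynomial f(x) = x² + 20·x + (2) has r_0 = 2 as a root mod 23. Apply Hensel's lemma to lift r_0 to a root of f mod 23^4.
r_3 = 205737 (mod 279841)

Hensel: r_{i+1} = r_i − f(r_i)·(f′(r_i))^{-1} mod 23^{i+2}, f′(x) = 2x + 20. Iterate:
  r_0 = 2 (mod 23)
  r_1 = 485 (mod 529)
  r_2 = 11065 (mod 12167)
  r_3 = 205737 (mod 279841)
Final: r = 205737 satisfies f(r) ≡ 0 mod 23^4.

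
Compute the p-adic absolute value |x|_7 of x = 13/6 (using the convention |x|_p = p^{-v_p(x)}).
|13/6|_7 = 1

Step 1 — compute v_7(x) by factoring powers of 7 out of the numerator and denominator: v_7(13/6) = 0. Step 2 — apply |x|_p = p^{-v_p(x)} = 7^{0} = 1.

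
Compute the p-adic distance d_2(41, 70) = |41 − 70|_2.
d_2(41, 70) = 1

Step 1 — x − y = 41 − 70 = -29. Step 2 — v_2(-29) = 0 (factor: -29 = −(2^0 · 29); the sign does not affect v_p). Step 3 — |x − y|_2 = 2^{0} = 1.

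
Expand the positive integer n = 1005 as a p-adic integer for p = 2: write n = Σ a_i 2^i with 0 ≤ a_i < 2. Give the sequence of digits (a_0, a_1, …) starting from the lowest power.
(a_0, a_1, …) = (1, 0, 1, 1, 0, 1, 1, 1, 1, 1)

Repeated division by 2 gives the digits low-to-high: 1005 = 1 + 1·2^2 + 1·2^3 + 1·2^5 + 1·2^6 + 1·2^7 + 1·2^8 + 1·2^9. Digit sequence: (1, 0, 1, 1, 0, 1, 1, 1, 1, 1).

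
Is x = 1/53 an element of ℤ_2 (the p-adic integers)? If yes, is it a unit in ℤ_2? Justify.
x ∈ ℤ_2^× (unit); v_2(x) = 0

ℤ_2 = {x ∈ ℚ_2 : v_2(x) ≥ 0} and ℤ_2^× = {x ∈ ℤ_2 : v_2(x) = 0}. Here v_2(1/53) = v_2(num) − v_2(den) = 0; compare against these criteria.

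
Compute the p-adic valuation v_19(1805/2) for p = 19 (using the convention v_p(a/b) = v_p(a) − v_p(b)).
v_19(1805/2) = 2

Factor powers of 19 from the numerator and denominator of the reduced fraction: 1805 = 19^2 · 5 and 2 = 19^0 · 2. Apply v_p(a/b) = v_p(a) − v_p(b): v_19(1805/2) = 2 − 0 = 2.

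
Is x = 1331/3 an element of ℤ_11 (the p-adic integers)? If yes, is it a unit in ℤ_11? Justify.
x ∈ ℤ_11 but not a unit; v_11(x) = 3 > 0

ℤ_11 = {x ∈ ℚ_11 : v_11(x) ≥ 0} and ℤ_11^× = {x ∈ ℤ_11 : v_11(x) = 0}. Here v_11(1331/3) = v_11(num) − v_11(den) = 3; compare against these criteria.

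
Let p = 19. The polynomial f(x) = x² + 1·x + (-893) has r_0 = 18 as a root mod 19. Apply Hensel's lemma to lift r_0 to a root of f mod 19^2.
r_1 = 189 (mod 361)

Hensel: r_{i+1} = r_i − f(r_i)·(f′(r_i))^{-1} mod 19^{i+2}, f′(x) = 2x + 1. Iterate:
  r_0 = 18 (mod 19)
  r_1 = 189 (mod 361)
Final: r = 189 satisfies f(r) ≡ 0 mod 19^2.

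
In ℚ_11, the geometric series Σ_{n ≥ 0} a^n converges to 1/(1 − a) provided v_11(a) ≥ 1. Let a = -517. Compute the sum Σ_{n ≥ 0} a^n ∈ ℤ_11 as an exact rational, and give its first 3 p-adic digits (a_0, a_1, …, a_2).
Σ a^n = 1/(1 − a) = 1/518;  first 3 digits = (1, 8, 4)

v_11(a) = 1 ≥ 1, so the series converges in ℤ_11 to 1/(1 − a) = 1/(1 − (-517)) = 1/518. Expand this rational in ℤ_11: compute digits iteratively via d_i = x_i mod 11, x_{i+1} = (x_i − d_i)/11. The first 3 digits are (1, 8, 4).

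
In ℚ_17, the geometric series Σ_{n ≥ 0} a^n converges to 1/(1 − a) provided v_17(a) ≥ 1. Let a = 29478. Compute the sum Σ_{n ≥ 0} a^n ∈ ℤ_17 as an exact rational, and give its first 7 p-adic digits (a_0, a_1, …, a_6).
Σ a^n = 1/(1 − a) = -1/29477;  first 7 digits = (1, 0, 0, 6, 0, 0, 2)

v_17(a) = 3 ≥ 1, so the series converges in ℤ_17 to 1/(1 − a) = 1/(1 − 29478) = -1/29477. Expand this rational in ℤ_17: compute digits iteratively via d_i = x_i mod 17, x_{i+1} = (x_i − d_i)/17. The first 7 digits are (1, 0, 0, 6, 0, 0, 2).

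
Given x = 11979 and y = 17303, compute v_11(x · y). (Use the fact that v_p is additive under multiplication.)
v_11(207272637) = 6

v_p(x) = 3 (factor: 11979 = 11^3 · 9); v_p(y) = 3 (factor: 17303 = 11^3 · 13). Additivity: v_p(xy) = v_p(x) + v_p(y) = 3 + 3 = 6. (Direct check: xy = 207272637 = 11^6 · (117).)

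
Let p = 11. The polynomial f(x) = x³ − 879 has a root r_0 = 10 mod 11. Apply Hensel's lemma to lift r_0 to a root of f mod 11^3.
r_2 = 857 (mod 1331)

Hensel: r_{i+1} = r_i − f(r_i)/f′(r_i) mod 11^{i+2}, where f′(x) = 3x². Iterate:
  r_0 = 10 (mod 11)
  r_1 = 10 (mod 121)
  r_2 = 857 (mod 1331)
Final: r = 857 with f(r) ≡ 0 mod 11^3.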